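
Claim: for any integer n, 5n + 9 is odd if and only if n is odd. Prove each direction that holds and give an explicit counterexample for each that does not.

(⇒) This fails: n = 0 gives 5n + 9 = 9, which is odd, but 0 is even, not odd.

(⇐) This also fails: n = 5 is odd, but 5n + 9 = 34 is even, not odd.

Both directions fail.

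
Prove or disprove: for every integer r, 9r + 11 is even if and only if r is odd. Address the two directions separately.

Equivalent; both directions hold.

[⇐] Suppose r is odd; write r = 2j + 1. Then 9r + 11 = 9·(2j + 1) + 11 = 2·9j + 20, which is even.

[⇒] Suppose 9r + 11 is even. Since 9 is odd, 9r and r have the same parity, so 9r + 11 ≡ r + 11 (mod 2). As 11 is odd, 9r + 11 is even exactly when r is odd. Thus r is odd.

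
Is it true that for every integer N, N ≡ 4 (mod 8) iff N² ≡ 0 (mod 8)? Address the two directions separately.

[⇒] Suppose N ≡ 4 (mod 8). Write N = 8j + 4. Then (8j + 4)² = 64j² + 64j + 16 = 8(8j² + 8j + 2) + 0, so N² ≡ 0 (mod 8).

[⇐] This fails: take N = 0. Then 0² = 0 ≡ 0 (mod 8), yet 0 ≡ 0 (mod 8), not 4.

Only the forward direction holds.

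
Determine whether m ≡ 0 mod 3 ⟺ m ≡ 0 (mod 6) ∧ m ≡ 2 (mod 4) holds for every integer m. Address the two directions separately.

(→) This fails: m = 0 gives 0 ≡ 0 (mod 3) but 0 ≡ 0 (mod 4), so the conjunction on the right does not hold.

(←) Conversely, if m ≡ 0 (mod 6) and m ≡ 2 (mod 4), then by the Chinese remainder theorem m ≡ 6 (mod 12). Since 6 ≡ 0 (mod 3) and 3 ∣ 12, we get m ≡ 0 (mod 3).

Only the reverse direction holds.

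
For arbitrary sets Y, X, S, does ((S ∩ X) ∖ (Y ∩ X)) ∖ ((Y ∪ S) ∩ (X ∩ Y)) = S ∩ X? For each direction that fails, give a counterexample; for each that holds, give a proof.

The sets are not equal: only the forward inclusion holds.

(⊇) This inclusion fails. Take Y = {1}, X = {1}, S = {1}; then 1 ∈ S ∩ X but 1 ∉ ((S ∩ X) ∖ (Y ∩ X)) ∖ ((Y ∪ S) ∩ (X ∩ Y)).

(⊆) Let x ∈ ((S ∩ X) ∖ (Y ∩ X)) ∖ ((Y ∪ S) ∩ (X ∩ Y)). Then x ∈ X ∩ S and x ∉ Y, from which x ∈ S ∩ X.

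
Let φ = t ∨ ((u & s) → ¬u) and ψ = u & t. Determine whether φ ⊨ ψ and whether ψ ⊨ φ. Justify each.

(⟹) This fails. Under s = F, t = F, u = F, the left side is true but the right side is false.

(⟸) Assume the antecedent. If s is true, the antecedent forces (s = T, t = T, u = T), and t ∨ ((u & s) → ¬u) holds there. If s is false, t ∨ ((u & s) → ¬u) reduces to true regardless of the other variables. Either way t ∨ ((u & s) → ¬u) holds.

Only the reverse direction holds.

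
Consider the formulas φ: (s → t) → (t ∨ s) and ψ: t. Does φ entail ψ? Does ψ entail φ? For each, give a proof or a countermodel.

(⟹) This fails. Under s = T, t = F, the left side is true but the right side is false.

(⟸) Assume the antecedent. If s is true, (s → t) → (t ∨ s) reduces to true regardless of the other variables. If s is false, the antecedent forces (s = F, t = T), and (s → t) → (t ∨ s) holds there. Either way (s → t) → (t ∨ s) holds.

Not equivalent: only (⇐) holds.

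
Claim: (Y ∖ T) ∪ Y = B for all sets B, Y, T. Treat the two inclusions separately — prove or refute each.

Forward inclusion. This inclusion fails. Take B = ∅, Y = {1}, T = ∅; then 1 ∈ (Y ∖ T) ∪ Y but 1 ∉ B.

Reverse inclusion. This inclusion fails. Take B = {1}, Y = ∅, T = ∅; then 1 ∈ B but 1 ∉ (Y ∖ T) ∪ Y.

Neither inclusion holds.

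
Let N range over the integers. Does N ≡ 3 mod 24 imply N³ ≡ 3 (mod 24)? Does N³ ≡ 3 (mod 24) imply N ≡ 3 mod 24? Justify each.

Both implications hold.

(←) Suppose N³ ≡ 3 (mod 24). The only residue r in {0, …, 23} with r³ ≡ 3 (mod 24) is r = 3, so N ≡ 3 (mod 24).

(→) Suppose N ≡ 3 mod 24. Write N = 24j + 3. Then (24j + 3)³ = 13824j³ + 5184j² + 648j + 27 = 24(576j³ + 216j² + 27j + 1) + 3, so N³ ≡ 3 (mod 24).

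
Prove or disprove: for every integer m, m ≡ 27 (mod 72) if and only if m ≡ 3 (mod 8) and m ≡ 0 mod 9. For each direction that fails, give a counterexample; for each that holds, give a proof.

Both directions hold; the statement is true.

(⟹) Suppose m ≡ 27 (mod 72); write m = 72j + 27. Since 8 ∣ 72, reducing mod 8 gives m ≡ 27 ≡ 3 (mod 8); since 9 ∣ 72, reducing mod 9 gives m ≡ 27 ≡ 0 (mod 9).

(⟸) Conversely, if m ≡ 3 (mod 8) and m ≡ 0 (mod 9), then by the Chinese remainder theorem m ≡ 27 (mod 72). This is exactly m ≡ 27 (mod 72).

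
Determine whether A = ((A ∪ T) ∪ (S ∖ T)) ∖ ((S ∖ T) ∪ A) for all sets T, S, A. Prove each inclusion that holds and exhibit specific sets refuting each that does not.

(⊆) fails and (⊇) fails.

(⟹) This inclusion fails. Take T = ∅, S = ∅, A = {1}; then 1 ∈ A but 1 ∉ ((A ∪ T) ∪ (S ∖ T)) ∖ ((S ∖ T) ∪ A).

(⟸) This inclusion fails. Take T = {1}, S = ∅, A = ∅; then 1 ∈ ((A ∪ T) ∪ (S ∖ T)) ∖ ((S ∖ T) ∪ A) but 1 ∉ A.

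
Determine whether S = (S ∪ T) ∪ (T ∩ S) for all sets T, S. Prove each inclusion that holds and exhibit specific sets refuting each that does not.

(⟸) This inclusion fails. Take T = {1}, S = ∅; then 1 ∈ (S ∪ T) ∪ (T ∩ S) but 1 ∉ S.

(⟹) Let x ∈ S. Then either x ∈ S and x ∉ T; or x ∈ T ∩ S. In each case x ∈ (S ∪ T) ∪ (T ∩ S), so S ⊆ (S ∪ T) ∪ (T ∩ S).

(⊆) holds; (⊇) fails.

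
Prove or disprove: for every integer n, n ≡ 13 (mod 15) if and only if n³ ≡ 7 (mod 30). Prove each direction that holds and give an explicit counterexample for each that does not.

(⇒) fails; (⇐) holds.

Forward direction. This fails: take n = 28. Then 28 ≡ 13 (mod 15), but 28³ = 21952 ≡ 22 (mod 30), not 7.

Converse. The residues r modulo 30 with r³ ≡ 7 (mod 30) are exactly {13}, and each is ≡ 13 (mod 15).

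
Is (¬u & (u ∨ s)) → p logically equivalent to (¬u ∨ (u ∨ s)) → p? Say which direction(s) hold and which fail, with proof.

Converse. Assume the antecedent. If u is true, (¬u & (u ∨ s)) → p reduces to true regardless of the other variables. If u is false, the antecedent forces (u = F, s = F, p = T) or (u = F, s = T, p = T), and (¬u & (u ∨ s)) → p holds there. Either way (¬u & (u ∨ s)) → p holds.

Forward direction. This fails. Under u = F, s = F, p = F, the left side is true but the right side is false.

Only the reverse direction holds.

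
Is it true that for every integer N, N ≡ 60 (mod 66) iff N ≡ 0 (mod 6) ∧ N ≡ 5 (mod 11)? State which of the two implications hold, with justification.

[⇐] If N ≡ 0 (mod 6) and N ≡ 5 (mod 11), then by the Chinese remainder theorem N ≡ 60 (mod 66). This is exactly N ≡ 60 (mod 66).

[⇒] Suppose N ≡ 60 (mod 66); write N = 66j + 60. Since 6 ∣ 66, reducing mod 6 gives N ≡ 60 ≡ 0 (mod 6); since 11 ∣ 66, reducing mod 11 gives N ≡ 60 ≡ 5 (mod 11).

The biconditional holds.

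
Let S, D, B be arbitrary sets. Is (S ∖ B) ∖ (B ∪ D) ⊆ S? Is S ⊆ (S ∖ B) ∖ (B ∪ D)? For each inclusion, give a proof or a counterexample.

(⟸) This inclusion fails. Take S = {1}, D = {1}, B = ∅; then 1 ∈ S but 1 ∉ (S ∖ B) ∖ (B ∪ D).

(⟹) Let x ∈ (S ∖ B) ∖ (B ∪ D). Then x ∈ S and x ∉ D, B, from which x ∈ S.

Only the forward inclusion holds.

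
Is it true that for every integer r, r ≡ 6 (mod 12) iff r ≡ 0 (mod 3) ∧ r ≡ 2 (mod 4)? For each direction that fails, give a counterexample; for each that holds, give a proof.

(⇒) Suppose r ≡ 6 (mod 12); write r = 12j + 6. Since 3 ∣ 12, reducing mod 3 gives r ≡ 6 ≡ 0 (mod 3); since 4 ∣ 12, reducing mod 4 gives r ≡ 6 ≡ 2 (mod 4).

(⇐) Conversely, if r ≡ 0 (mod 3) and r ≡ 2 (mod 4), then by the Chinese remainder theorem r ≡ 6 (mod 12). This is exactly r ≡ 6 (mod 12).

Both implications hold.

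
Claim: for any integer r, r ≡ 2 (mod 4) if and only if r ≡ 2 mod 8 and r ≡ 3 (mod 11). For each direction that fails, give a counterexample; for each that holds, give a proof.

Only the reverse direction holds.

Forward direction. This fails: r = 2 gives 2 ≡ 2 (mod 4) but 2 ≡ 2 (mod 11), so the conjunction on the right does not hold.

Converse. If r ≡ 2 (mod 8) and r ≡ 3 (mod 11), then by the Chinese remainder theorem r ≡ 58 (mod 88). Since 58 ≡ 2 (mod 4) and 4 ∣ 88, we get r ≡ 2 (mod 4).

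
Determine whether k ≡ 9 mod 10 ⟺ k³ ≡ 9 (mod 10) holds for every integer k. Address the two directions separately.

Converse. For the converse, argue contrapositively. If k ≢ 9 (mod 10), then k is congruent to one of 0, 1, 2, 3, 4, 5, 6, 7, 8 modulo 10, and these give k³ ≡ 0, 1, 8, 7, 4, 5, 6, 3, 2 respectively — never 9.

Forward direction. Suppose k ≡ 9 mod 10. Write k = 10j + 9. Then (10j + 9)³ = 1000j³ + 2700j² + 2430j + 729 = 10(100j³ + 270j² + 243j + 72) + 9, so k³ ≡ 9 (mod 10).

Both implications hold.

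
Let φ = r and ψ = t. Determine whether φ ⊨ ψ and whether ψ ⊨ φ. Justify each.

Neither implication holds.

Forward direction. This fails. Under t = F, r = T, the left side is true but the right side is false.

Converse. This fails. Under t = T, r = F, the left side is false but the right side is true.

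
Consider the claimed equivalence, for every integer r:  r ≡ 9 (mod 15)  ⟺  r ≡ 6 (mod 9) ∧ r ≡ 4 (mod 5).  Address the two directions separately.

(⇒) fails; (⇐) holds.

[⇒] This fails: r = 9 gives 9 ≡ 9 (mod 15) but 9 ≡ 0 (mod 9), so the conjunction on the right does not hold.

[⇐] Conversely, if r ≡ 6 (mod 9) and r ≡ 4 (mod 5), then by the Chinese remainder theorem r ≡ 24 (mod 45). Since 24 ≡ 9 (mod 15) and 15 ∣ 45, we get r ≡ 9 (mod 15).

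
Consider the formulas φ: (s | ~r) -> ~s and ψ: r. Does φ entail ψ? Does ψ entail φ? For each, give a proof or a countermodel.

(→) This fails. Under s = F, r = F, the left side is true but the right side is false.

(←) This fails. Under s = T, r = T, the left side is false but the right side is true.

Neither implication holds.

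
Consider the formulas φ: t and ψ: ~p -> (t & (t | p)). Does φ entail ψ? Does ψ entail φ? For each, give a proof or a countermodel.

Not equivalent: only (⇒) holds.

(⟹) Assume the antecedent. If p is true, ~p -> (t & (t | p)) reduces to true regardless of the other variables. If p is false, the antecedent forces (p = F, t = T), and ~p -> (t & (t | p)) holds there. Either way ~p -> (t & (t | p)) holds.

(⟸) This fails. Under p = T, t = F, the left side is false but the right side is true.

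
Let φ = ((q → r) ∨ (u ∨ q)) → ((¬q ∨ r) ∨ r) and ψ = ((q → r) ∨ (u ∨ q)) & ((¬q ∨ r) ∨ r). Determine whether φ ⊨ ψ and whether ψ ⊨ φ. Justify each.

Both directions hold; the statement is true.

Forward direction. Assume the antecedent. If r is true, the consequent reduces to true regardless of the other variables. If r is false, the antecedent forces (u = F, r = F, q = F) or (u = T, r = F, q = F), and the consequent holds there. Either way the consequent holds.

Converse. Assume the antecedent. If r is true, the consequent reduces to true regardless of the other variables. If r is false, the antecedent forces (u = F, r = F, q = F) or (u = T, r = F, q = F), and the consequent holds there. Either way the consequent holds.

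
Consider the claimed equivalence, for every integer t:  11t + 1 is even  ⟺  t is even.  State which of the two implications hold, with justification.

Both directions fail.

(⇒) This fails: t = 3 gives 11t + 1 = 34, which is even, but 3 is odd, not even.

(⇐) This also fails: t = 0 is even, but 11t + 1 = 1 is odd, not even.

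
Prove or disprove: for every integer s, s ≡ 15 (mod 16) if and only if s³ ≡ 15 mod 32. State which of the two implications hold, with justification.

Forward direction. This fails: take s = 31. Then 31 ≡ 15 (mod 16), but 31³ = 29791 ≡ 31 (mod 32), not 15.

Converse. The residues r modulo 32 with r³ ≡ 15 (mod 32) are exactly {15}, and each is ≡ 15 (mod 16).

Only the reverse direction holds.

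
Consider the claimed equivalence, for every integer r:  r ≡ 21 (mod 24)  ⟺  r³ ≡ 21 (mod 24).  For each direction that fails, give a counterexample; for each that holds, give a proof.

Both directions hold.

(⟹) Suppose r ≡ 21 (mod 24). Write r = 24j + 21. Then (24j + 21)³ = 13824j³ + 36288j² + 31752j + 9261 = 24(576j³ + 1512j² + 1323j + 385) + 21, so r³ ≡ 21 (mod 24).

(⟸) Conversely, suppose r³ ≡ 21 (mod 24). The only residue r in {0, …, 23} with r³ ≡ 21 (mod 24) is r = 21, so r ≡ 21 (mod 24).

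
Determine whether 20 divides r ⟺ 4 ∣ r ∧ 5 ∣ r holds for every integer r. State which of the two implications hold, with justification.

The biconditional holds.

(⇒) If 20 ∣ r, write r = 20q. Since 20 = 5·4, r = 4·(5q), so 4 ∣ r; and since 20 = 4·5, r = 5·(4q), so 5 ∣ r.

(⇐) Suppose 4 ∣ r and 5 ∣ r. Any common multiple of 4 and 5 is a multiple of their lcm; here gcd(4, 5) = 1, so lcm(4, 5) = 4·5 = 20, so 20 ∣ r.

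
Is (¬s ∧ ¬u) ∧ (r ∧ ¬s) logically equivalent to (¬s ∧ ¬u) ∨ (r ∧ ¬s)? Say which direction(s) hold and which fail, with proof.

Forward direction. Assume the antecedent. If s is true, the antecedent cannot hold. If s is false, the antecedent forces (s = F, r = T, u = F), and (¬s ∧ ¬u) ∨ (r ∧ ¬s) holds there. Either way (¬s ∧ ¬u) ∨ (r ∧ ¬s) holds.

Converse. This fails. Under s = F, r = F, u = F, the left side is false but the right side is true.

The forward direction holds; the converse fails.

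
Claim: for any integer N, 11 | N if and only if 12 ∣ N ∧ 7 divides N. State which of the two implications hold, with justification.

Both directions fail.

Forward direction. This fails: take N = 11. Certainly 11 ∣ 11, but 12 ∤ 11.

Converse. This fails: take N = 84. Both 12 ∣ 84 and 7 ∣ 84, yet 84 is not a multiple of 11 (since 84 = 7·11 + 7), so 11 ∤ 84.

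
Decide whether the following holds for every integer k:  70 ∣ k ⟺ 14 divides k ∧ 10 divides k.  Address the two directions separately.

Both implications hold.

(→) If 70 ∣ k, write k = 70q. Since 70 = 5·14, k = 14·(5q), so 14 ∣ k; and since 70 = 7·10, k = 10·(7q), so 10 ∣ k.

(←) Suppose 14 ∣ k and 10 ∣ k. Any common multiple of 14 and 10 is a multiple of their lcm; here lcm(14, 10) = 14·10/gcd(14, 10) = 140/2 = 70, so 70 ∣ k.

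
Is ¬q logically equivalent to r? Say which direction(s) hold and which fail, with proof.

Neither direction holds.

(⟹) This fails. Under r = F, q = F, the left side is true but the right side is false.

(⟸) This fails. Under r = T, q = T, the left side is false but the right side is true.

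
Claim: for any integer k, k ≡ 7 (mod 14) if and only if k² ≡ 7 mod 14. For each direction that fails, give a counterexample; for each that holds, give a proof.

(⇐) Suppose k² ≡ 7 (mod 14). The only residue r in {0, …, 13} with r² ≡ 7 (mod 14) is r = 7, so k ≡ 7 (mod 14).

(⇒) Suppose k ≡ 7 (mod 14). Write k = 14j + 7. Then (14j + 7)² = 196j² + 196j + 49 = 14(14j² + 14j + 3) + 7, so k² ≡ 7 (mod 14).

The biconditional holds.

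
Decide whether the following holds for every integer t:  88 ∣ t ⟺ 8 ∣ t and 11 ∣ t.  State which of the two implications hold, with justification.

(→) If 88 ∣ t, write t = 88q. Since 88 = 11·8, t = 8·(11q), so 8 ∣ t; and since 88 = 8·11, t = 11·(8q), so 11 ∣ t.

(←) Suppose 8 ∣ t and 11 ∣ t. Any common multiple of 8 and 11 is a multiple of their lcm; here gcd(8, 11) = 1, so lcm(8, 11) = 8·11 = 88, so 88 ∣ t.

Equivalent; both directions hold.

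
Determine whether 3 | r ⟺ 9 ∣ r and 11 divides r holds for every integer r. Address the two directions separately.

Not equivalent: only (⇐) holds.

[⇒] This fails: take r = 3. Certainly 3 ∣ 3, but 9 ∤ 3.

[⇐] Suppose 9 ∣ r and 11 ∣ r. Any common multiple of 9 and 11 is a multiple of their lcm; here gcd(9, 11) = 1, so lcm(9, 11) = 9·11 = 99, so 99 ∣ r. Since 3 ∣ 99, it follows that 3 ∣ r.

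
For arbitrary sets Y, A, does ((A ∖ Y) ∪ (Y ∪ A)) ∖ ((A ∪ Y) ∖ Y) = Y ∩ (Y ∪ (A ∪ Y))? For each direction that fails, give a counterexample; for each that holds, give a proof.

Both inclusions hold; the sets are equal.

(⟹) Let x ∈ ((A ∖ Y) ∪ (Y ∪ A)) ∖ ((A ∪ Y) ∖ Y). Then either x ∈ Y and x ∉ A; or x ∈ Y ∩ A. In each case x ∈ Y ∩ (Y ∪ (A ∪ Y)), so ((A ∖ Y) ∪ (Y ∪ A)) ∖ ((A ∪ Y) ∖ Y) ⊆ Y ∩ (Y ∪ (A ∪ Y)).

(⟸) Let x ∈ Y ∩ (Y ∪ (A ∪ Y)). Then either x ∈ Y and x ∉ A; or x ∈ Y ∩ A. In each case x ∈ ((A ∖ Y) ∪ (Y ∪ A)) ∖ ((A ∪ Y) ∖ Y), so Y ∩ (Y ∪ (A ∪ Y)) ⊆ ((A ∖ Y) ∪ (Y ∪ A)) ∖ ((A ∪ Y) ∖ Y).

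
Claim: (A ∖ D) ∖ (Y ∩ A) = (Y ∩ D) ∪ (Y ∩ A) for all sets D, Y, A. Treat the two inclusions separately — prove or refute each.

(⟹) This inclusion fails. Take D = ∅, Y = ∅, A = {1}; then 1 ∈ (A ∖ D) ∖ (Y ∩ A) but 1 ∉ (Y ∩ D) ∪ (Y ∩ A).

(⟸) This inclusion fails. Take D = {1}, Y = {1}, A = ∅; then 1 ∈ (Y ∩ D) ∪ (Y ∩ A) but 1 ∉ (A ∖ D) ∖ (Y ∩ A).

Both inclusions fail.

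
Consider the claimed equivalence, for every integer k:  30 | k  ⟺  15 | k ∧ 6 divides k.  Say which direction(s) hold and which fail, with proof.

(⟹) If 30 ∣ k, write k = 30q. Since 30 = 2·15, k = 15·(2q), so 15 ∣ k; and since 30 = 5·6, k = 6·(5q), so 6 ∣ k.

(⟸) Suppose 15 ∣ k and 6 ∣ k. Any common multiple of 15 and 6 is a multiple of their lcm; here lcm(15, 6) = 15·6/gcd(15, 6) = 90/3 = 30, so 30 ∣ k.

The biconditional holds.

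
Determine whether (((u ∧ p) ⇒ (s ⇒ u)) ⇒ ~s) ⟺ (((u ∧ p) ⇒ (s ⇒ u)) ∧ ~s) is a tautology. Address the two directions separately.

(⟹) Assume the antecedent. If p is true, the antecedent forces (p = T, u = F, s = F) or (p = T, u = T, s = F), and ((u ∧ p) ⇒ (s ⇒ u)) ∧ ~s holds there. If p is false, the antecedent forces (p = F, u = F, s = F) or (p = F, u = T, s = F), and ((u ∧ p) ⇒ (s ⇒ u)) ∧ ~s holds there. Either way ((u ∧ p) ⇒ (s ⇒ u)) ∧ ~s holds.

(⟸) Assume the antecedent. If p is true, the antecedent forces (p = T, u = F, s = F) or (p = T, u = T, s = F), and ((u ∧ p) ⇒ (s ⇒ u)) ⇒ ~s holds there. If p is false, the antecedent forces (p = F, u = F, s = F) or (p = F, u = T, s = F), and ((u ∧ p) ⇒ (s ⇒ u)) ⇒ ~s holds there. Either way ((u ∧ p) ⇒ (s ⇒ u)) ⇒ ~s holds.

Both directions hold.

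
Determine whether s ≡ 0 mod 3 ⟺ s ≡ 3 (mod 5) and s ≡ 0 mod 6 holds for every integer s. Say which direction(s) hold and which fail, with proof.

(⇒) This fails: s = 0 gives 0 ≡ 0 (mod 3) but 0 ≡ 0 (mod 5), so the conjunction on the right does not hold.

(⇐) Conversely, if s ≡ 3 (mod 5) and s ≡ 0 (mod 6), then by the Chinese remainder theorem s ≡ 18 (mod 30). Since 18 ≡ 0 (mod 3) and 3 ∣ 30, we get s ≡ 0 (mod 3).

The forward direction fails; the converse holds.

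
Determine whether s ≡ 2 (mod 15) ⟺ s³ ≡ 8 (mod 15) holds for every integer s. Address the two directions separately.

Equivalent; both directions hold.

(⇒) Suppose s ≡ 2 (mod 15). Write s = 15j + 2. Then (15j + 2)³ = 3375j³ + 1350j² + 180j + 8 = 15(225j³ + 90j² + 12j) + 8, so s³ ≡ 8 (mod 15).

(⇐) Conversely, suppose s³ ≡ 8 (mod 15). The only residue r in {0, …, 14} with r³ ≡ 8 (mod 15) is r = 2, so s ≡ 2 (mod 15).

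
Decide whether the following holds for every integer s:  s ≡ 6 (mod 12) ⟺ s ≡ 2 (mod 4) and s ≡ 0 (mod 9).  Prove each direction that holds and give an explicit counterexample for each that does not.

(⇒) fails; (⇐) holds.

[⇒] This fails: s = 6 gives 6 ≡ 6 (mod 12) but 6 ≡ 6 (mod 9), so the conjunction on the right does not hold.

[⇐] Conversely, if s ≡ 2 (mod 4) and s ≡ 0 (mod 9), then by the Chinese remainder theorem s ≡ 18 (mod 36). Since 18 ≡ 6 (mod 12) and 12 ∣ 36, we get s ≡ 6 (mod 12).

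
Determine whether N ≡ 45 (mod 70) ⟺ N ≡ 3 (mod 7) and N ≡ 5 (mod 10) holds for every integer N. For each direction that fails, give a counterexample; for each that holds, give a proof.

The biconditional holds.

(⇒) Suppose N ≡ 45 (mod 70); write N = 70j + 45. Since 7 ∣ 70, reducing mod 7 gives N ≡ 45 ≡ 3 (mod 7); since 10 ∣ 70, reducing mod 10 gives N ≡ 45 ≡ 5 (mod 10).

(⇐) Conversely, if N ≡ 3 (mod 7) and N ≡ 5 (mod 10), then by the Chinese remainder theorem N ≡ 45 (mod 70). This is exactly N ≡ 45 (mod 70).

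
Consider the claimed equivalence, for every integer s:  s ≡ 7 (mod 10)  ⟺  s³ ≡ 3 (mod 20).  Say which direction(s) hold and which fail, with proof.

(⇒) This fails: take s = 17. Then 17 ≡ 7 (mod 10), but 17³ = 4913 ≡ 13 (mod 20), not 3.

(⇐) Conversely, the residues r modulo 20 with r³ ≡ 3 (mod 20) are exactly {7}, and each is ≡ 7 (mod 10).

(⇒) fails; (⇐) holds.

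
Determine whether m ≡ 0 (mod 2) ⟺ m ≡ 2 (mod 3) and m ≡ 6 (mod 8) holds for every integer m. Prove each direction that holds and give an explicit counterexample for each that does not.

Only the reverse direction holds.

(→) This fails: m = 0 gives 0 ≡ 0 (mod 2) but 0 ≡ 0 (mod 3), so the conjunction on the right does not hold.

(←) Conversely, if m ≡ 2 (mod 3) and m ≡ 6 (mod 8), then by the Chinese remainder theorem m ≡ 14 (mod 24). Since 14 ≡ 0 (mod 2) and 2 ∣ 24, we get m ≡ 0 (mod 2).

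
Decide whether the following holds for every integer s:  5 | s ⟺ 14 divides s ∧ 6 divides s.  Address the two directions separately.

(→) This fails: take s = 5. Certainly 5 ∣ 5, but 14 ∤ 5.

(←) This fails: take s = 42. Both 14 ∣ 42 and 6 ∣ 42, yet 42 is not a multiple of 5 (since 42 = 8·5 + 2), so 5 ∤ 42.

(⇒) fails and (⇐) fails.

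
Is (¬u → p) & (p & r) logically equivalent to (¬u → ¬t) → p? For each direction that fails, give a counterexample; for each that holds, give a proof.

(→) Assume the antecedent. If p is true, (¬u → ¬t) → p reduces to true regardless of the other variables. If p is false, the antecedent cannot hold. Either way (¬u → ¬t) → p holds.

(←) This fails. Under p = T, r = F, u = F, t = F, the left side is false but the right side is true.

Only the forward implication holds.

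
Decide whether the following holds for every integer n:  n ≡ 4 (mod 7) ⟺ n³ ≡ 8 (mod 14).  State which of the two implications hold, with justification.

(⇒) fails and (⇐) fails.

[⇒] This fails: take n = 11. Then 11 ≡ 4 (mod 7), but 11³ = 1331 ≡ 1 (mod 14), not 8.

[⇐] This fails: take n = 2. Then 2³ = 8 ≡ 8 (mod 14), yet 2 ≡ 2 (mod 7), not 4.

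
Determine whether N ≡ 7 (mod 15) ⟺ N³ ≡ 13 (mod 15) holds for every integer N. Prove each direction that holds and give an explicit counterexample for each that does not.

Both directions hold.

(⇒) Suppose N ≡ 7 (mod 15). Write N = 15j + 7. Then (15j + 7)³ = 3375j³ + 4725j² + 2205j + 343 = 15(225j³ + 315j² + 147j + 22) + 13, so N³ ≡ 13 (mod 15).

(⇐) Conversely, suppose N³ ≡ 13 (mod 15). The only residue r in {0, …, 14} with r³ ≡ 13 (mod 15) is r = 7, so N ≡ 7 (mod 15).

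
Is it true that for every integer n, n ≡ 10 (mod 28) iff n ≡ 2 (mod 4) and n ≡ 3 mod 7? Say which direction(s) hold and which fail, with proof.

Both implications hold.

(⇒) Suppose n ≡ 10 (mod 28); write n = 28j + 10. Since 4 ∣ 28, reducing mod 4 gives n ≡ 10 ≡ 2 (mod 4); since 7 ∣ 28, reducing mod 7 gives n ≡ 10 ≡ 3 (mod 7).

(⇐) Conversely, if n ≡ 2 (mod 4) and n ≡ 3 (mod 7), then by the Chinese remainder theorem n ≡ 10 (mod 28). This is exactly n ≡ 10 (mod 28).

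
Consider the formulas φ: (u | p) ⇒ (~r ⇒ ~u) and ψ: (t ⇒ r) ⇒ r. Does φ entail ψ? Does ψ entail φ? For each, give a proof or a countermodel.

Neither direction holds.

[⇒] This fails. Under u = F, r = F, t = F, p = F, the left side is true but the right side is false.

[⇐] This fails. Under u = T, r = F, t = T, p = F, the left side is false but the right side is true.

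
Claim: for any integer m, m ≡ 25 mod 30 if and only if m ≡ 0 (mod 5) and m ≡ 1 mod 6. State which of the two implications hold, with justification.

Both implications hold.

Forward direction. Suppose m ≡ 25 (mod 30); write m = 30j + 25. Since 5 ∣ 30, reducing mod 5 gives m ≡ 25 ≡ 0 (mod 5); since 6 ∣ 30, reducing mod 6 gives m ≡ 25 ≡ 1 (mod 6).

Converse. If m ≡ 0 (mod 5) and m ≡ 1 (mod 6), then by the Chinese remainder theorem m ≡ 25 (mod 30). This is exactly m ≡ 25 (mod 30).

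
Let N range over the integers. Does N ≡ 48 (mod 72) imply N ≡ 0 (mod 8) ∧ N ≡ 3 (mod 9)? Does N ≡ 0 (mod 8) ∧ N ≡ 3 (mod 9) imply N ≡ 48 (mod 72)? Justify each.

(→) Suppose N ≡ 48 (mod 72); write N = 72j + 48. Since 8 ∣ 72, reducing mod 8 gives N ≡ 48 ≡ 0 (mod 8); since 9 ∣ 72, reducing mod 9 gives N ≡ 48 ≡ 3 (mod 9).

(←) Conversely, if N ≡ 0 (mod 8) and N ≡ 3 (mod 9), then by the Chinese remainder theorem N ≡ 48 (mod 72). This is exactly N ≡ 48 (mod 72).

Both implications hold.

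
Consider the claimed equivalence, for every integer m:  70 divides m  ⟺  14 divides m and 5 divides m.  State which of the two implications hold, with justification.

Converse. Suppose 14 ∣ m and 5 ∣ m. Any common multiple of 14 and 5 is a multiple of their lcm; here gcd(14, 5) = 1, so lcm(14, 5) = 14·5 = 70, so 70 ∣ m.

Forward direction. If 70 ∣ m, write m = 70q. Since 70 = 5·14, m = 14·(5q), so 14 ∣ m; and since 70 = 14·5, m = 5·(14q), so 5 ∣ m.

Both directions hold; the statement is true.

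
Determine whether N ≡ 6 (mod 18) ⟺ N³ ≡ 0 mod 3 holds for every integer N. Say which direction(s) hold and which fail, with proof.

[⇐] This fails: take N = 0. Then 0³ = 0 ≡ 0 (mod 3), yet 0 ≡ 0 (mod 18), not 6.

[⇒] Suppose N ≡ 6 (mod 18). Then N³ ≡ 6³ = 216 (mod 18), and since 3 ∣ 18, also N³ ≡ 0 (mod 3).

Only the forward implication holds.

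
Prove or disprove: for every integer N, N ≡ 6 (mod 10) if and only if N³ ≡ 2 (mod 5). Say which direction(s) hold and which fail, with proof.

(⇒) fails and (⇐) fails.

(→) This fails: take N = 6. Then 6 ≡ 6 (mod 10), but 6³ = 216 ≡ 1 (mod 5), not 2.

(←) This fails: take N = 3. Then 3³ = 27 ≡ 2 (mod 5), yet 3 ≡ 3 (mod 10), not 6.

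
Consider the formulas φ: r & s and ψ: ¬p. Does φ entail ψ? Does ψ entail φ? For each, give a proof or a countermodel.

Neither implication holds.

Forward direction. This fails. Under r = T, p = T, s = T, the left side is true but the right side is false.

Converse. This fails. Under r = F, p = F, s = F, the left side is false but the right side is true.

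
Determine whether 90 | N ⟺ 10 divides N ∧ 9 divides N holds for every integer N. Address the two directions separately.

The biconditional holds.

[⇒] If 90 ∣ N, write N = 90q. Since 90 = 9·10, N = 10·(9q), so 10 ∣ N; and since 90 = 10·9, N = 9·(10q), so 9 ∣ N.

[⇐] Suppose 10 ∣ N and 9 ∣ N. Any common multiple of 10 and 9 is a multiple of their lcm; here gcd(10, 9) = 1, so lcm(10, 9) = 10·9 = 90, so 90 ∣ N.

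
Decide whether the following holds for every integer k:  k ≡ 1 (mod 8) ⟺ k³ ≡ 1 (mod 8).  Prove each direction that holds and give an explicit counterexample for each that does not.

[⇒] Suppose k ≡ 1 (mod 8). Write k = 8j + 1. Then (8j + 1)³ = 512j³ + 192j² + 24j + 1 = 8(64j³ + 24j² + 3j) + 1, so k³ ≡ 1 (mod 8).

[⇐] Conversely, suppose k³ ≡ 1 (mod 8). The only residue r in {0, …, 7} with r³ ≡ 1 (mod 8) is r = 1, so k ≡ 1 (mod 8).

Both directions hold; the statement is true.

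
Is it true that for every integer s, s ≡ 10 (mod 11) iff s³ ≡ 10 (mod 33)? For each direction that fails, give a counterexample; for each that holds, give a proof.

(⇐) The residues r modulo 33 with r³ ≡ 10 (mod 33) are exactly {10}, and each is ≡ 10 (mod 11).

(⇒) This fails: take s = 21. Then 21 ≡ 10 (mod 11), but 21³ = 9261 ≡ 21 (mod 33), not 10.

Not equivalent: only (⇐) holds.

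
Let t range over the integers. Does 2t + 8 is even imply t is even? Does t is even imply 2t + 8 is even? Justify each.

Forward direction. This fails: take t = 5. Then 2t + 8 = 18, which is even, yet t = 5 is odd, not even.

Converse. Suppose t is even. Since 2 is even, 2t is even for every t, so 2t + 8 has the same parity as 8, which is even. Hence 2t + 8 is even.

The forward direction fails; the converse holds.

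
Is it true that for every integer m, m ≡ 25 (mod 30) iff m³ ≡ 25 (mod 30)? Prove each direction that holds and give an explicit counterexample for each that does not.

(⇒) Suppose m ≡ 25 (mod 30). Write m = 30j + 25. Then (30j + 25)³ = 27000j³ + 67500j² + 56250j + 15625 = 30(900j³ + 2250j² + 1875j + 520) + 25, so m³ ≡ 25 (mod 30).

(⇐) Conversely, suppose m³ ≡ 25 (mod 30). The only residue r in {0, …, 29} with r³ ≡ 25 (mod 30) is r = 25, so m ≡ 25 (mod 30).

Both directions hold; the statement is true.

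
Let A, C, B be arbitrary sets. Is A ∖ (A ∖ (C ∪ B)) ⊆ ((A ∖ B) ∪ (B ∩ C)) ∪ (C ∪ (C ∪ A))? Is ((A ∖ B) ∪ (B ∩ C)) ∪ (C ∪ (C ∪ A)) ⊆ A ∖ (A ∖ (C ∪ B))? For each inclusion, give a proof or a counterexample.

Reverse inclusion. This inclusion fails. Take A = {1}, C = ∅, B = ∅; then 1 ∈ ((A ∖ B) ∪ (B ∩ C)) ∪ (C ∪ (C ∪ A)) but 1 ∉ A ∖ (A ∖ (C ∪ B)).

Forward inclusion. Let x ∈ A ∖ (A ∖ (C ∪ B)). Then either x ∈ A ∩ C and x ∉ B; or x ∈ A ∩ B and x ∉ C; or x ∈ A ∩ C ∩ B. In each case x ∈ ((A ∖ B) ∪ (B ∩ C)) ∪ (C ∪ (C ∪ A)), so A ∖ (A ∖ (C ∪ B)) ⊆ ((A ∖ B) ∪ (B ∩ C)) ∪ (C ∪ (C ∪ A)).

The sets are not equal: only the forward inclusion holds.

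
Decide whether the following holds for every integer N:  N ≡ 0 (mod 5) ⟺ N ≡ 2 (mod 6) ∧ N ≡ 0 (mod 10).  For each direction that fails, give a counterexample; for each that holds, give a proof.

Forward direction. This fails: N = 0 gives 0 ≡ 0 (mod 5) but 0 ≡ 0 (mod 6), so the conjunction on the right does not hold.

Converse. If N ≡ 2 (mod 6) and N ≡ 0 (mod 10), then by the Chinese remainder theorem N ≡ 20 (mod 30). Since 20 ≡ 0 (mod 5) and 5 ∣ 30, we get N ≡ 0 (mod 5).

Not equivalent: only (⇐) holds.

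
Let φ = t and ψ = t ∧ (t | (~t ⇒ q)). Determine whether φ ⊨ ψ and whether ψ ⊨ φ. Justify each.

(⟹) Assume the antecedent. If q is true, the antecedent forces (q = T, t = T), and t ∧ (t | (~t ⇒ q)) holds there. If q is false, the antecedent forces (q = F, t = T), and t ∧ (t | (~t ⇒ q)) holds there. Either way t ∧ (t | (~t ⇒ q)) holds.

(⟸) Assume the antecedent. If q is true, the antecedent forces (q = T, t = T), and t holds there. If q is false, the antecedent forces (q = F, t = T), and t holds there. Either way t holds.

Both directions hold.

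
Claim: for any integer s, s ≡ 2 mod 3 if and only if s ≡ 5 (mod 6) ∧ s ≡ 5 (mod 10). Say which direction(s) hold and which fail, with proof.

Only the converse holds.

[⇒] This fails: s = 2 gives 2 ≡ 2 (mod 3) but 2 ≡ 2 (mod 6), so the conjunction on the right does not hold.

[⇐] Conversely, if s ≡ 5 (mod 6) and s ≡ 5 (mod 10), then by the Chinese remainder theorem s ≡ 5 (mod 30). Since 5 ≡ 2 (mod 3) and 3 ∣ 30, we get s ≡ 2 (mod 3).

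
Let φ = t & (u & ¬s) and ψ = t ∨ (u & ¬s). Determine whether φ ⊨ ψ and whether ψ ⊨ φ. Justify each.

The forward direction holds; the converse fails.

(⇐) This fails. Under t = T, s = F, u = F, the left side is false but the right side is true.

(⇒) Assume the antecedent. If t is true, t ∨ (u & ¬s) reduces to true regardless of the other variables. If t is false, the antecedent cannot hold. Either way t ∨ (u & ¬s) holds.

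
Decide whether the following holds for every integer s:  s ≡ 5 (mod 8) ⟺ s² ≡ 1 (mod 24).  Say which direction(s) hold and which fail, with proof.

Forward direction. This fails: take s = 21. Then 21 ≡ 5 (mod 8), but 21² = 441 ≡ 9 (mod 24), not 1.

Converse. This fails: take s = 1. Then 1² = 1 ≡ 1 (mod 24), yet 1 ≡ 1 (mod 8), not 5.

(⇒) fails and (⇐) fails.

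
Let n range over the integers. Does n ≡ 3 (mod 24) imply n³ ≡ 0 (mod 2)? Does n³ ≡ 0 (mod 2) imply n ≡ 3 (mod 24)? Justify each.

(⇒) This fails: take n = 3. Then 3 ≡ 3 (mod 24), but 3³ = 27 ≡ 1 (mod 2), not 0.

(⇐) This fails: take n = 0. Then 0³ = 0 ≡ 0 (mod 2), yet 0 ≡ 0 (mod 24), not 3.

Neither implication holds.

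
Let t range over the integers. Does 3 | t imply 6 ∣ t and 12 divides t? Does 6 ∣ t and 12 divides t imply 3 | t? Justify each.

(→) This fails: take t = 3. Certainly 3 ∣ 3, but 6 ∤ 3.

(←) Suppose 6 ∣ t and 12 ∣ t. Any common multiple of 6 and 12 is a multiple of their lcm; here lcm(6, 12) = 6·12/gcd(6, 12) = 72/6 = 12, so 12 ∣ t. Since 3 ∣ 12, it follows that 3 ∣ t.

The forward direction fails; the converse holds.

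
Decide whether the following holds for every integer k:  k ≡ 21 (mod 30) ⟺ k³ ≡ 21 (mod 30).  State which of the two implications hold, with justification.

Both directions hold; the statement is true.

(←) Suppose k³ ≡ 21 (mod 30). The only residue r in {0, …, 29} with r³ ≡ 21 (mod 30) is r = 21, so k ≡ 21 (mod 30).

(→) Suppose k ≡ 21 (mod 30). Write k = 30j + 21. Then (30j + 21)³ = 27000j³ + 56700j² + 39690j + 9261 = 30(900j³ + 1890j² + 1323j + 308) + 21, so k³ ≡ 21 (mod 30).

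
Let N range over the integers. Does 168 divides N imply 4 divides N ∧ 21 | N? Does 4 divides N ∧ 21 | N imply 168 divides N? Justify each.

The forward direction holds; the converse fails.

[⇒] If 168 ∣ N, write N = 168q. Since 168 = 42·4, N = 4·(42q), so 4 ∣ N; and since 168 = 8·21, N = 21·(8q), so 21 ∣ N.

[⇐] This fails: take N = 84. Both 4 ∣ 84 and 21 ∣ 84, yet 84 is not a multiple of 168 (since 84 = 0·168 + 84), so 168 ∤ 84.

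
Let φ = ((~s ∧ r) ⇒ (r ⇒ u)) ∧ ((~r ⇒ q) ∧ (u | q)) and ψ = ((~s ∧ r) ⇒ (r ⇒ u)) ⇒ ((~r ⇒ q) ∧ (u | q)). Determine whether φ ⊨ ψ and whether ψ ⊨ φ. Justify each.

The forward direction holds; the converse fails.

Forward direction. Assume the antecedent. If q is true, the consequent reduces to true regardless of the other variables. If q is false, the antecedent forces (q = F, u = T, s = F, r = T) or (q = F, u = T, s = T, r = T), and the consequent holds there. Either way the consequent holds.

Converse. This fails. Under q = F, u = F, s = F, r = T, the left side is false but the right side is true.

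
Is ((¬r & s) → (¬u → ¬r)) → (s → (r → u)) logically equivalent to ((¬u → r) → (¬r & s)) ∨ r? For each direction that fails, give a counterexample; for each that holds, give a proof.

(⟹) This fails. Under r = F, u = T, s = F, the left side is true but the right side is false.

(⟸) This fails. Under r = T, u = F, s = T, the left side is false but the right side is true.

Neither direction holds.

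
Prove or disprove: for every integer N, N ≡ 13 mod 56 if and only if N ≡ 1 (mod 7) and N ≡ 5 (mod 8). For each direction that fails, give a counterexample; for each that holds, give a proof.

Both directions fail.

(⇒) This fails: N = 13 gives 13 ≡ 13 (mod 56) but 13 ≡ 6 (mod 7), so the conjunction on the right does not hold.

(⇐) This fails: N = 29 satisfies both congruences on the right (29 ≡ 1 mod 7 and 29 ≡ 5 mod 8) yet 29 ≡ 29 (mod 56), not 13.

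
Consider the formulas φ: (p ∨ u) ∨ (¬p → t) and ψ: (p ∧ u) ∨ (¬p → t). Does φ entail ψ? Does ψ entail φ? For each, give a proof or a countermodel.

(⇒) fails; (⇐) holds.

Forward direction. This fails. Under u = T, t = F, p = F, the left side is true but the right side is false.

Converse. Assume the antecedent. If t is true, (p ∨ u) ∨ (¬p → t) reduces to true regardless of the other variables. If t is false, the antecedent forces (u = F, t = F, p = T) or (u = T, t = F, p = T), and (p ∨ u) ∨ (¬p → t) holds there. Either way (p ∨ u) ∨ (¬p → t) holds.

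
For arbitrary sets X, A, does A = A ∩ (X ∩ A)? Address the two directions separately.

(⊇) Let x ∈ A ∩ (X ∩ A). Then x ∈ X ∩ A, from which x ∈ A.

(⊆) This inclusion fails. Take X = ∅, A = {1}; then 1 ∈ A but 1 ∉ A ∩ (X ∩ A).

The sets are not equal: only the reverse inclusion holds.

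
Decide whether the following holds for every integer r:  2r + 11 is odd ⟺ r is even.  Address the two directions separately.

Only the converse holds.

(⇐) Suppose r is even. Since 2 is even, 2r is even for every r, so 2r + 11 has the same parity as 11, which is odd. Hence 2r + 11 is odd.

(⇒) This fails: take r = 5. Then 2r + 11 = 21, which is odd, yet r = 5 is odd, not even.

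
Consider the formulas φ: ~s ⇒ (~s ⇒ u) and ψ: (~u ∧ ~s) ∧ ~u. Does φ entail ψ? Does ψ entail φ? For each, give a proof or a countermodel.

Both directions fail.

(⟹) This fails. Under s = T, u = F, the left side is true but the right side is false.

(⟸) This fails. Under s = F, u = F, the left side is false but the right side is true.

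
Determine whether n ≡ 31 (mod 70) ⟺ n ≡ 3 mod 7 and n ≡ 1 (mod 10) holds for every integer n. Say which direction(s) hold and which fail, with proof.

Both implications hold.

(→) Suppose n ≡ 31 (mod 70); write n = 70j + 31. Since 7 ∣ 70, reducing mod 7 gives n ≡ 31 ≡ 3 (mod 7); since 10 ∣ 70, reducing mod 10 gives n ≡ 31 ≡ 1 (mod 10).

(←) Conversely, if n ≡ 3 (mod 7) and n ≡ 1 (mod 10), then by the Chinese remainder theorem n ≡ 31 (mod 70). This is exactly n ≡ 31 (mod 70).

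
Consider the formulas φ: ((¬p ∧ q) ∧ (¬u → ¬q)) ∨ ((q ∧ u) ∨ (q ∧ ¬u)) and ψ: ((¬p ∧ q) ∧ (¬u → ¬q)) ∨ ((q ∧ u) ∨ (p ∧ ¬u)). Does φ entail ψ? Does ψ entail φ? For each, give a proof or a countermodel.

Both directions fail.

(→) This fails. Under u = F, q = T, p = F, the left side is true but the right side is false.

(←) This fails. Under u = F, q = F, p = T, the left side is false but the right side is true.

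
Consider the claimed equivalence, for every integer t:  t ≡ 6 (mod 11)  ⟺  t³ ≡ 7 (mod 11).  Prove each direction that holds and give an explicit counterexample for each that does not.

(→) Suppose t ≡ 6 (mod 11). Write t = 11j + 6. Then (11j + 6)³ = 1331j³ + 2178j² + 1188j + 216 = 11(121j³ + 198j² + 108j + 19) + 7, so t³ ≡ 7 (mod 11).

(←) Conversely, suppose t³ ≡ 7 (mod 11). The only residue r in {0, …, 10} with r³ ≡ 7 (mod 11) is r = 6, so t ≡ 6 (mod 11).

Both implications hold.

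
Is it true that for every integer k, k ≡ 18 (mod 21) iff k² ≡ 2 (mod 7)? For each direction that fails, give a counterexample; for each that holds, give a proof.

Only the forward implication holds.

[⇒] Suppose k ≡ 18 (mod 21). Then k² ≡ 18² = 324 (mod 21), and since 7 ∣ 21, also k² ≡ 2 (mod 7).

[⇐] This fails: take k = 3. Then 3² = 9 ≡ 2 (mod 7), yet 3 ≡ 3 (mod 21), not 18.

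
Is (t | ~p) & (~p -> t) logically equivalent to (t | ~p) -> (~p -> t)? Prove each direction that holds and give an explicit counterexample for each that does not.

(⇒) holds; (⇐) fails.

(⇐) This fails. Under t = F, p = T, the left side is false but the right side is true.

(⇒) Assume the antecedent. If t is true, (t | ~p) -> (~p -> t) reduces to true regardless of the other variables. If t is false, the antecedent cannot hold. Either way (t | ~p) -> (~p -> t) holds.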